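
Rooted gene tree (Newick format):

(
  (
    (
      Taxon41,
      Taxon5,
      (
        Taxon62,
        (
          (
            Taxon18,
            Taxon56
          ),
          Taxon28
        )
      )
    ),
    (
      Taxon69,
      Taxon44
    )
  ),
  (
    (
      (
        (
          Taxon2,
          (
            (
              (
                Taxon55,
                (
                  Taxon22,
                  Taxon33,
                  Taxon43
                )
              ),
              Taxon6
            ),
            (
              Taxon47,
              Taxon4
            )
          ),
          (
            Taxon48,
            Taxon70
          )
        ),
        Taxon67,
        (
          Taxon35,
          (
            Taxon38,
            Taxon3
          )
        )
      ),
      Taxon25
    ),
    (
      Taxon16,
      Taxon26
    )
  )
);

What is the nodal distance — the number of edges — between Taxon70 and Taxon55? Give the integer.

The MRCA of Taxon70 and Taxon55 is the node subtending (Taxon2,(((Taxon55,(Taxon22,Taxon33,Taxon43)),Taxon6),(Taxon47,Taxon4)),(Taxon48,Taxon70)).
From Taxon70 up to that node: 2 branches. From Taxon55 up to the same node: 4 branches. Total: 2 + 4 = 6.

6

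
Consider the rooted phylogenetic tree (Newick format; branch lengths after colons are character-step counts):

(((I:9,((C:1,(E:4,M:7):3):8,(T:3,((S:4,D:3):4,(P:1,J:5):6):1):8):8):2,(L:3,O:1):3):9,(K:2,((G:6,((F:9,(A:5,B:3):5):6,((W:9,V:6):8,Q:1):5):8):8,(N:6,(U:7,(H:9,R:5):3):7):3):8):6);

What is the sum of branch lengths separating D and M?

34

The path runs D → … → MRCA → … → M; the MRCA is the node subtending ((C,(E,M)),(T,((S,D),(P,J)))).
Branch lengths along that path: 3 + 4 + 1 + 8 + 8 + 3 + 7 = 34.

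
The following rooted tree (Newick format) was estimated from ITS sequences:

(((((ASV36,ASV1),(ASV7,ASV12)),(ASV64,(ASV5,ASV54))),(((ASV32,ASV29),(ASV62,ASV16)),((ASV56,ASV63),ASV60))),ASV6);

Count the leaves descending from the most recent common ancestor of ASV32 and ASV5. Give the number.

14

The MRCA of ASV32 and ASV5 is the node subtending ((((ASV36,ASV1),(ASV7,ASV12)),(ASV64,(ASV5,ASV54))),(((ASV32,ASV29),(ASV62,ASV16)),((ASV56,ASV63),ASV60))).
That clade contains 14 terminal taxa: ASV1, ASV12, ASV16, ASV29, ASV32, ASV36, ASV5, ASV54, ASV56, ASV60, ASV62, ASV63, ASV64, ASV7.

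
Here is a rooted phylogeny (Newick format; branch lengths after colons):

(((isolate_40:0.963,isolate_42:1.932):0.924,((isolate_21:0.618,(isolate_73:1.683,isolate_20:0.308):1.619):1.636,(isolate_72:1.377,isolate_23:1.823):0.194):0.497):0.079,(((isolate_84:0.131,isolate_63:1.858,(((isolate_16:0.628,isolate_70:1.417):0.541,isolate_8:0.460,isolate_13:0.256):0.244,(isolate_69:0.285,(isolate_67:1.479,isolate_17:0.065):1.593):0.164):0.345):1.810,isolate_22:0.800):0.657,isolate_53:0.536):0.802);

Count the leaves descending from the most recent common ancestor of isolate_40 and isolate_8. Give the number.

18

The MRCA of isolate_40 and isolate_8 is the root, so the clade is the entire tree.
That clade contains 18 terminal taxa: isolate_13, isolate_16, isolate_17, isolate_20, isolate_21, isolate_22, isolate_23, isolate_40, isolate_42, isolate_53, isolate_63, isolate_67, isolate_69, isolate_70, isolate_72, isolate_73, isolate_8, isolate_84.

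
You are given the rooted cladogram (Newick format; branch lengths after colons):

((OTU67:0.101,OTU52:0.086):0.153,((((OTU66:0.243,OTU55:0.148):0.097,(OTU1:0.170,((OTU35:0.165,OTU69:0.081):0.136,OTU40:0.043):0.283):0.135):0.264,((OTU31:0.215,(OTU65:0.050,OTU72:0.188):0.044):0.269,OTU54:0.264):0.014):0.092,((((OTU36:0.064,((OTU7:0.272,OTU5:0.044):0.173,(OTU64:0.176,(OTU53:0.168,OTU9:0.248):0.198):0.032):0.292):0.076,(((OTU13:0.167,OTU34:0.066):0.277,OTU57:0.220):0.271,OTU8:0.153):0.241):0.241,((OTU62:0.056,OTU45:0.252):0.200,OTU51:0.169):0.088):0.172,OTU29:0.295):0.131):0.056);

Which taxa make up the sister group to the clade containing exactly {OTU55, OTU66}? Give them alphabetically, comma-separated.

OTU1, OTU35, OTU40, OTU69

The clade containing exactly {OTU55, OTU66} attaches to the tree at the node subtending ((OTU66,OTU55),(OTU1,((OTU35,OTU69),OTU40))).
The other lineage descending from that same node — the sister group — is (OTU1,((OTU35,OTU69),OTU40)); its 4 tips in alphabetical order are the answer.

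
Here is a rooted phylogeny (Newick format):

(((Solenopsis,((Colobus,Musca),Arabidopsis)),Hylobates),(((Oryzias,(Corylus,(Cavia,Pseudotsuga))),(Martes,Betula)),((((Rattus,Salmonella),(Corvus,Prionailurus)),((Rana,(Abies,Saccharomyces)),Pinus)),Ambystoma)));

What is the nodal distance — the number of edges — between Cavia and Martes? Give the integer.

6

The MRCA of Cavia and Martes is the node subtending ((Oryzias,(Corylus,(Cavia,Pseudotsuga))),(Martes,Betula)).
From Cavia up to that node: 4 branches. From Martes up to the same node: 2 branches. Total: 4 + 2 = 6.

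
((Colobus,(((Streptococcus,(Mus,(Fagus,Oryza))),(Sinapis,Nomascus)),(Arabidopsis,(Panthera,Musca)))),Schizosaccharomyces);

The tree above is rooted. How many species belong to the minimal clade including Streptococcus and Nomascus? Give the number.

6

The MRCA of Streptococcus and Nomascus is the node subtending ((Streptococcus,(Mus,(Fagus,Oryza))),(Sinapis,Nomascus)).
That clade contains 6 terminal taxa: Fagus, Mus, Nomascus, Oryza, Sinapis, Streptococcus.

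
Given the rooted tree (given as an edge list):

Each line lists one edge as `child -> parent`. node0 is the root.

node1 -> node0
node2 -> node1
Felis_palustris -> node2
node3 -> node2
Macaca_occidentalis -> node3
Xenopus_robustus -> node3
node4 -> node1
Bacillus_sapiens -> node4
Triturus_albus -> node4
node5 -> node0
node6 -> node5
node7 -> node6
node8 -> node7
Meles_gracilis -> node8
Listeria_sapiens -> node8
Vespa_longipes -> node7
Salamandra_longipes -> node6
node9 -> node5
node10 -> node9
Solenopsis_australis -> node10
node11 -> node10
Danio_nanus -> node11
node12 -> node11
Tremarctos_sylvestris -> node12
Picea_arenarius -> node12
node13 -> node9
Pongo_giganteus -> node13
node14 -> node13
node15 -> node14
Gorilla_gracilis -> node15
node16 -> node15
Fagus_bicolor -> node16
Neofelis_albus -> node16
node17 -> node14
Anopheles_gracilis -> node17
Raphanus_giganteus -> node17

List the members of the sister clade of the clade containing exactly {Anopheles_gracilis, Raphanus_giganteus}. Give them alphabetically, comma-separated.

The clade containing exactly {Anopheles_gracilis, Raphanus_giganteus} attaches to the tree at the node subtending ((Gorilla_gracilis,(Fagus_bicolor,Neofelis_albus)),(Anopheles_gracilis,Raphanus_giganteus)).
The other lineage descending from that same node — the sister group — is (Gorilla_gracilis,(Fagus_bicolor,Neofelis_albus)); its 3 tips in alphabetical order are the answer.

Fagus_bicolor, Gorilla_gracilis, Neofelis_albus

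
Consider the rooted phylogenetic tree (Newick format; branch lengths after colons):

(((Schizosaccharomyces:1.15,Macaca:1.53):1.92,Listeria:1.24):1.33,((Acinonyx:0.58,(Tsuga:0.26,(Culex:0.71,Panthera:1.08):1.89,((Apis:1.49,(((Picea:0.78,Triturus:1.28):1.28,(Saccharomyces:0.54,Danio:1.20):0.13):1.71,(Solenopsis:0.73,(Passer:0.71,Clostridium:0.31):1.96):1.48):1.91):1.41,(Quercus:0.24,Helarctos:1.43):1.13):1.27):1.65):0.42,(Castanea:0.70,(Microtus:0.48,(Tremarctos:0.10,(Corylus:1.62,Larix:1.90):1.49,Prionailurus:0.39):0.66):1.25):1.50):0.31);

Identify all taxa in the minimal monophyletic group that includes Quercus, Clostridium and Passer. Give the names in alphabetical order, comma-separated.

Apis, Clostridium, Danio, Helarctos, Passer, Picea, Quercus, Saccharomyces, Solenopsis, Triturus

Tracing Quercus: it sits inside (Quercus,Helarctos).
Tracing Clostridium: it sits inside (Passer,Clostridium).
Tracing Passer: it sits inside (Passer,Clostridium).
The smallest clade enclosing all 3 is ((Apis,(((Picea,Triturus),(Saccharomyces,Danio)),(Solenopsis,(Passer,Clostridium)))),(Quercus,Helarctos)); the answer is its 10 terminal taxa in alphabetical order.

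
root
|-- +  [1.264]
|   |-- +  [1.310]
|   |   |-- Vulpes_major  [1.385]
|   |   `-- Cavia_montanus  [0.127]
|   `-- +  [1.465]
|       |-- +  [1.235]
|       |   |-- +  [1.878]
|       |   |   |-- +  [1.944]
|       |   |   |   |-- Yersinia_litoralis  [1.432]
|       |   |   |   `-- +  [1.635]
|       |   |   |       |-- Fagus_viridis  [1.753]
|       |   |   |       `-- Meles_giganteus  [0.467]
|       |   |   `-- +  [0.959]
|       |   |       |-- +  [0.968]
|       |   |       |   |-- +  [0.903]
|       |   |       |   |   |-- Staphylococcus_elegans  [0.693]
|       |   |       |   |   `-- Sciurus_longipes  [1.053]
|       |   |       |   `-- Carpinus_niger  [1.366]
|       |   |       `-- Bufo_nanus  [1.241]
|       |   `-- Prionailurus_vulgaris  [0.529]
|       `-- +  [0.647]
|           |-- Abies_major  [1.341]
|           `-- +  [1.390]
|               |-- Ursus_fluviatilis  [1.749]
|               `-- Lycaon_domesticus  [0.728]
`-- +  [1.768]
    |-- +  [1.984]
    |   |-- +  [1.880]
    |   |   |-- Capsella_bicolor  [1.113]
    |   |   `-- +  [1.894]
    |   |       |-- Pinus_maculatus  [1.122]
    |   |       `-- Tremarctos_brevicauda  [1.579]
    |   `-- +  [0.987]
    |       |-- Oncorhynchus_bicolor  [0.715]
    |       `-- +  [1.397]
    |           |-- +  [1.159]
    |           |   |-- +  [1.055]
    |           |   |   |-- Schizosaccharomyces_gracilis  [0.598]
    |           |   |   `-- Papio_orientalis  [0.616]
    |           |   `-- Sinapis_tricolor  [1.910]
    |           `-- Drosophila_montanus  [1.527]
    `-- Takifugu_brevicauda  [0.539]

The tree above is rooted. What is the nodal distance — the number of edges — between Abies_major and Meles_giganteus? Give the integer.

The MRCA of Abies_major and Meles_giganteus is the node subtending ((((Yersinia_litoralis,(Fagus_viridis,Meles_giganteus)),(((Staphylococcus_elegans,Sciurus_longipes),Carpinus_niger),Bufo_nanus)),Prionailurus_vulgaris),(Abies_major,(Ursus_fluviatilis,Lycaon_domesticus))).
From Abies_major up to that node: 2 branches. From Meles_giganteus up to the same node: 5 branches. Total: 2 + 5 = 7.

7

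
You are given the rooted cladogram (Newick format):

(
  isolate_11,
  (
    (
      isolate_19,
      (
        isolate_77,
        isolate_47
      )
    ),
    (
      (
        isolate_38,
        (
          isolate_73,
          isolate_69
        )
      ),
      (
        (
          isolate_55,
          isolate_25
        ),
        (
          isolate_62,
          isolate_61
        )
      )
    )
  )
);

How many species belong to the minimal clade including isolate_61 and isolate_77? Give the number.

10

The MRCA of isolate_61 and isolate_77 is the node subtending ((isolate_19,(isolate_77,isolate_47)),((isolate_38,(isolate_73,isolate_69)),((isolate_55,isolate_25),(isolate_62,isolate_61)))).
That clade contains 10 terminal taxa: isolate_19, isolate_25, isolate_38, isolate_47, isolate_55, isolate_61, isolate_62, isolate_69, isolate_73, isolate_77.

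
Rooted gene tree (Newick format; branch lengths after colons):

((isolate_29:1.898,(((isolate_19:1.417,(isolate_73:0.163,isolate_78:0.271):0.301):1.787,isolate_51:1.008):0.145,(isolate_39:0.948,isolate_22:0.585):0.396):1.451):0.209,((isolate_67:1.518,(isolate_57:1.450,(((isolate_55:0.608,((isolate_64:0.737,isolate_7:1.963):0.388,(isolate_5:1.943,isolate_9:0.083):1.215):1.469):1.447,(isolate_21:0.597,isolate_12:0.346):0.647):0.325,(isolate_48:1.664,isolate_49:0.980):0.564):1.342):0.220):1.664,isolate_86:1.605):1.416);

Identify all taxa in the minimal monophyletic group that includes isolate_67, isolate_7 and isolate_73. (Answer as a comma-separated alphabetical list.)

Tracing isolate_67: it sits inside (isolate_67,(isolate_57,(((isolate_55,((isolate_64,isolate_7),(isolate_5,isolate_9))),(isolate_21,isolate_12)),(isolate_48,isolate_49)))).
Tracing isolate_7: it sits inside (isolate_64,isolate_7).
Tracing isolate_73: it sits inside (isolate_73,isolate_78).
The smallest clade enclosing all 3 is the whole tree (their MRCA is the root), so the answer is all 19 tips in alphabetical order.

isolate_12, isolate_19, isolate_21, isolate_22, isolate_29, isolate_39, isolate_48, isolate_49, isolate_5, isolate_51, isolate_55, isolate_57, isolate_64, isolate_67, isolate_7, isolate_73, isolate_78, isolate_86, isolate_9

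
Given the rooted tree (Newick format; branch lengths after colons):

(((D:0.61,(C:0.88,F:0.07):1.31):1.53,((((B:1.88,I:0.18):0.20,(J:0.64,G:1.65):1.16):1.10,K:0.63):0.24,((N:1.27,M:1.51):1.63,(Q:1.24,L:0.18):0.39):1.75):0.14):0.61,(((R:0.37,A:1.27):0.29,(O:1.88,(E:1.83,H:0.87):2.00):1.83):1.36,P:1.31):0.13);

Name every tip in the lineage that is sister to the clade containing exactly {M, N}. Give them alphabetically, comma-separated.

The clade containing exactly {M, N} attaches to the tree at the node subtending ((N,M),(Q,L)).
The other lineage descending from that same node — the sister group — is (Q,L); its 2 tips in alphabetical order are the answer.

L, Q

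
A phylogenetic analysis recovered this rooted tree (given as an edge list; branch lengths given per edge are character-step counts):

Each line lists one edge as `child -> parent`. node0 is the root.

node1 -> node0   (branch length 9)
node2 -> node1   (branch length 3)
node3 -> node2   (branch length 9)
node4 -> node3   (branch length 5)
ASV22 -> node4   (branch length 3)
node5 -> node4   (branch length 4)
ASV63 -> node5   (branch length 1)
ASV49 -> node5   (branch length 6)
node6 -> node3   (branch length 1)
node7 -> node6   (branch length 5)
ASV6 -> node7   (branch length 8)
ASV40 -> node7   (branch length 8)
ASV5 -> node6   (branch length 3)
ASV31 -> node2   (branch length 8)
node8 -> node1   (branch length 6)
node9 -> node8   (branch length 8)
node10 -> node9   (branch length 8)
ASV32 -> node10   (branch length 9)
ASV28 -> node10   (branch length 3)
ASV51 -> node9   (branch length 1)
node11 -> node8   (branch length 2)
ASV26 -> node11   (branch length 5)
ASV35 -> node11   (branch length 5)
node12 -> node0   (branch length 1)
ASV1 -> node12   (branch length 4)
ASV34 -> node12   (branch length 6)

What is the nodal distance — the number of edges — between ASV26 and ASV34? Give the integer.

The MRCA of ASV26 and ASV34 is the root of the tree.
From ASV26 up to that node: 4 branches. From ASV34 up to the same node: 2 branches. Total: 4 + 2 = 6.

6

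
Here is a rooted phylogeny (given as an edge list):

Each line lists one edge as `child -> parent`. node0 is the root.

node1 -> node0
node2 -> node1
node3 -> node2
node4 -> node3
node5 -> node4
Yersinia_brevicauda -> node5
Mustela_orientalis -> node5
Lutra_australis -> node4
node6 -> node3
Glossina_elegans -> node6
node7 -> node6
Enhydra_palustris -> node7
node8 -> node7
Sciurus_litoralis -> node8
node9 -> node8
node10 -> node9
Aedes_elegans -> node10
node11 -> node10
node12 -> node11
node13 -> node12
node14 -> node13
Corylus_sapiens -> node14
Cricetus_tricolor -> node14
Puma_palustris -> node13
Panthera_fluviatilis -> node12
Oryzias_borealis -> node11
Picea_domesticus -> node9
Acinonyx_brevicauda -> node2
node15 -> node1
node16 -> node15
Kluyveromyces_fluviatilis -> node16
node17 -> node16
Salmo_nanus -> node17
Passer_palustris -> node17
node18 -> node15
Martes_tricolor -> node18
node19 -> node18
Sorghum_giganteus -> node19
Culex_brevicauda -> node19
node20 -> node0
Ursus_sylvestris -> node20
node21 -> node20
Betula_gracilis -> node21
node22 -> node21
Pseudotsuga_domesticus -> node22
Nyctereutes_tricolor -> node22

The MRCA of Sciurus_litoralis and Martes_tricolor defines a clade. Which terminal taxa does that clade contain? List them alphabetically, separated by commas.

Acinonyx_brevicauda, Aedes_elegans, Corylus_sapiens, Cricetus_tricolor, Culex_brevicauda, Enhydra_palustris, Glossina_elegans, Kluyveromyces_fluviatilis, Lutra_australis, Martes_tricolor, Mustela_orientalis, Oryzias_borealis, Panthera_fluviatilis, Passer_palustris, Picea_domesticus, Puma_palustris, Salmo_nanus, Sciurus_litoralis, Sorghum_giganteus, Yersinia_brevicauda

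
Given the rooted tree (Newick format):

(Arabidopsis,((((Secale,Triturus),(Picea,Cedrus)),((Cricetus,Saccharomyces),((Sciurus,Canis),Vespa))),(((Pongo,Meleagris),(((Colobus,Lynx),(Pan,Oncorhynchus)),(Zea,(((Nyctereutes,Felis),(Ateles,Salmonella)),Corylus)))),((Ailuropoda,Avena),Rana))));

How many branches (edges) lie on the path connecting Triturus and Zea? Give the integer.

9

The MRCA of Triturus and Zea is the node subtending ((((Secale,Triturus),(Picea,Cedrus)),((Cricetus,Saccharomyces),((Sciurus,Canis),Vespa))),(((Pongo,Meleagris),(((Colobus,Lynx),(Pan,Oncorhynchus)),(Zea,(((Nyctereutes,Felis),(Ateles,Salmonella)),Corylus)))),((Ailuropoda,Avena),Rana))).
From Triturus up to that node: 4 branches. From Zea up to the same node: 5 branches. Total: 4 + 5 = 9.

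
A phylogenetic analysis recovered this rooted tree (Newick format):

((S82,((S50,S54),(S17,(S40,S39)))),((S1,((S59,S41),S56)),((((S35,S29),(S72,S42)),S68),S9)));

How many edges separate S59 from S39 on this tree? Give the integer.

10

The MRCA of S59 and S39 is the root of the tree.
From S59 up to that node: 5 branches. From S39 up to the same node: 5 branches. Total: 5 + 5 = 10.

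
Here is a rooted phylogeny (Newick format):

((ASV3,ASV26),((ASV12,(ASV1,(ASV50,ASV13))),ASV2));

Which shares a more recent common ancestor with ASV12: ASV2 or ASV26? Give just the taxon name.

The MRCA of ASV12 and ASV2 subtends ((ASV12,(ASV1,(ASV50,ASV13))),ASV2) (5 taxa).
The MRCA of ASV12 and ASV26 is the root, subtending the entire tree (7 taxa).
The first is nested inside the second, so ASV12 shares a more recent common ancestor with ASV2.

ASV2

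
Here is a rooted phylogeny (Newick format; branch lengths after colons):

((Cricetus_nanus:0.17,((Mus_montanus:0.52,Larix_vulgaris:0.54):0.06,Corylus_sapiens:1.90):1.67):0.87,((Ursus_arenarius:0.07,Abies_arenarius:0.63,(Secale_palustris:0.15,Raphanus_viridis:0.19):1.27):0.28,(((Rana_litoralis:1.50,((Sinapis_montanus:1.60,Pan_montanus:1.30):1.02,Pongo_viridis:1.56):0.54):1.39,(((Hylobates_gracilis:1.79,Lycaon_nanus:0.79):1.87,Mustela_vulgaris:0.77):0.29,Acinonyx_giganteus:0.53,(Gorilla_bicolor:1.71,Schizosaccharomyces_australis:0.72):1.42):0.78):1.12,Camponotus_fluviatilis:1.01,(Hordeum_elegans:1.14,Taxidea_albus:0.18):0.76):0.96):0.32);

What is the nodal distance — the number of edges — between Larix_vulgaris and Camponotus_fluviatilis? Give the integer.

The MRCA of Larix_vulgaris and Camponotus_fluviatilis is the root of the tree.
From Larix_vulgaris up to that node: 4 branches. From Camponotus_fluviatilis up to the same node: 3 branches. Total: 4 + 3 = 7.

7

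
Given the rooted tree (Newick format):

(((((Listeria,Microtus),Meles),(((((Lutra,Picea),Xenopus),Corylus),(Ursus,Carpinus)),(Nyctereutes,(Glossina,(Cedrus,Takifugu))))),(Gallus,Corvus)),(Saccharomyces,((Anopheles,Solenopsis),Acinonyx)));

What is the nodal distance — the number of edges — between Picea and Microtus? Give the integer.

9

The MRCA of Picea and Microtus is the node subtending (((Listeria,Microtus),Meles),(((((Lutra,Picea),Xenopus),Corylus),(Ursus,Carpinus)),(Nyctereutes,(Glossina,(Cedrus,Takifugu))))).
From Picea up to that node: 6 branches. From Microtus up to the same node: 3 branches. Total: 6 + 3 = 9.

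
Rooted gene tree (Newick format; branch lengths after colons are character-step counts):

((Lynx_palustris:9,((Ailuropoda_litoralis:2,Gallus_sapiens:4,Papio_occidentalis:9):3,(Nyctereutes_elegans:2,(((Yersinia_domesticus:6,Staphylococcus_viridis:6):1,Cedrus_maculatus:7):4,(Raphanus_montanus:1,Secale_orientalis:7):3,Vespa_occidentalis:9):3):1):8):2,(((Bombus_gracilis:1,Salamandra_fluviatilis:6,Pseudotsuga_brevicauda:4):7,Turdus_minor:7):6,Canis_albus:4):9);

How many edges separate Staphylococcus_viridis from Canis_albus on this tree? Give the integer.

9

The MRCA of Staphylococcus_viridis and Canis_albus is the root of the tree.
From Staphylococcus_viridis up to that node: 7 branches. From Canis_albus up to the same node: 2 branches. Total: 7 + 2 = 9.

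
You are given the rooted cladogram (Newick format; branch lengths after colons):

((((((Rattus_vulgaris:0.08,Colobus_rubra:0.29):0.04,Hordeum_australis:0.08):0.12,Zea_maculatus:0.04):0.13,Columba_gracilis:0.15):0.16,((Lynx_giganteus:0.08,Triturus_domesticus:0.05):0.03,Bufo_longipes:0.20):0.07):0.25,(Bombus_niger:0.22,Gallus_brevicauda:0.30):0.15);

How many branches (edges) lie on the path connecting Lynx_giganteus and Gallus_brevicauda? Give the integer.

6

The MRCA of Lynx_giganteus and Gallus_brevicauda is the root of the tree.
From Lynx_giganteus up to that node: 4 branches. From Gallus_brevicauda up to the same node: 2 branches. Total: 4 + 2 = 6.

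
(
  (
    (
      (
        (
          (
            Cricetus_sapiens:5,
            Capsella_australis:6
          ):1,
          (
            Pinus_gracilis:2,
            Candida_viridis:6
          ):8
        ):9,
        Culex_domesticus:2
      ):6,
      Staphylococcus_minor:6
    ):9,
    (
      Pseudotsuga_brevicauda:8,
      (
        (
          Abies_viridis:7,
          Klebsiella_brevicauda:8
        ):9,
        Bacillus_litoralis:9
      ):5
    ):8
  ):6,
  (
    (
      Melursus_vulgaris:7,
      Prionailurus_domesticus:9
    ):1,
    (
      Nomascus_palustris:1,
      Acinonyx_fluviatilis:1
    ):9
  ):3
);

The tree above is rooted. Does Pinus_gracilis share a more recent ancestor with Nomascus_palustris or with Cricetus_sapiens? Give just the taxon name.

The MRCA of Pinus_gracilis and Cricetus_sapiens subtends ((Cricetus_sapiens,Capsella_australis),(Pinus_gracilis,Candida_viridis)) (4 taxa).
The MRCA of Pinus_gracilis and Nomascus_palustris is the root, subtending the entire tree (14 taxa).
The first is nested inside the second, so Pinus_gracilis shares a more recent common ancestor with Cricetus_sapiens.

Cricetus_sapiens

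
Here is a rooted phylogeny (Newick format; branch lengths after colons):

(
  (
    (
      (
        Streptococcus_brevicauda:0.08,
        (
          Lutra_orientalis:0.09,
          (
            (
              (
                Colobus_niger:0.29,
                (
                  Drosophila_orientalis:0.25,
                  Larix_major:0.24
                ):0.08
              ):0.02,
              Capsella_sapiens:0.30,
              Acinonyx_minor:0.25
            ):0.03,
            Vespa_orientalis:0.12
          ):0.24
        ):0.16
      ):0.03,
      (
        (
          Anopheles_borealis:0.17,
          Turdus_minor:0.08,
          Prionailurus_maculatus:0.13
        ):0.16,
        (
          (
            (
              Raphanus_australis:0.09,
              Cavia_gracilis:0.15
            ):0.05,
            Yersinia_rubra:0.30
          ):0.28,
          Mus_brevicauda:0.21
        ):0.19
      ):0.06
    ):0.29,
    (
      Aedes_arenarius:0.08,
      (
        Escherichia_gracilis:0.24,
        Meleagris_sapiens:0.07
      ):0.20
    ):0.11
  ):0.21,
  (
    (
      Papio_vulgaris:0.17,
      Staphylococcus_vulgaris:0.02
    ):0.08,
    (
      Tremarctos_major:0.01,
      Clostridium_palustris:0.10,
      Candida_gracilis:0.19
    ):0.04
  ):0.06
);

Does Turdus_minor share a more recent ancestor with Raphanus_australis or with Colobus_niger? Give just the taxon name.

Raphanus_australis

The MRCA of Turdus_minor and Raphanus_australis subtends ((Anopheles_borealis,Turdus_minor,Prionailurus_maculatus),(((Raphanus_australis,Cavia_gracilis),Yersinia_rubra),Mus_brevicauda)) (7 taxa).
The MRCA of Turdus_minor and Colobus_niger subtends ((Streptococcus_brevicauda,(Lutra_orientalis,(((Colobus_niger,(Drosophila_orientalis,Larix_major)),Capsella_sapiens,Acinonyx_minor),Vespa_orientalis))),((Anopheles_borealis,Turdus_minor,Prionailurus_maculatus),(((Raphanus_australis,Cavia_gracilis),Yersinia_rubra),Mus_brevicauda))) (15 taxa).
The first is nested inside the second, so Turdus_minor shares a more recent common ancestor with Raphanus_australis.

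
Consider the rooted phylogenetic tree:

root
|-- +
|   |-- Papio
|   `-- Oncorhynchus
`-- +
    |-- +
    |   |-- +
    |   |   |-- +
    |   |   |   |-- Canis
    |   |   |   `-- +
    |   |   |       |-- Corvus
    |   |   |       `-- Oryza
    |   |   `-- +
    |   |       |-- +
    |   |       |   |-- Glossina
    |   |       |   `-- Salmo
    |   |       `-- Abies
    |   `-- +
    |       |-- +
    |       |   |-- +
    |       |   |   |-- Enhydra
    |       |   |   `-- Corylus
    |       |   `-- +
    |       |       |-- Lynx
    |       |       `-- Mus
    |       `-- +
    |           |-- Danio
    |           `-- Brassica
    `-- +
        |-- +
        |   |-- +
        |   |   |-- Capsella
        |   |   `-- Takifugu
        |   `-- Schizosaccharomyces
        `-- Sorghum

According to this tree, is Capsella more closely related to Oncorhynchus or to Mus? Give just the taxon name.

The MRCA of Capsella and Mus subtends ((((Canis,(Corvus,Oryza)),((Glossina,Salmo),Abies)),(((Enhydra,Corylus),(Lynx,Mus)),(Danio,Brassica))),(((Capsella,Takifugu),Schizosaccharomyces),Sorghum)) (16 taxa).
The MRCA of Capsella and Oncorhynchus is the root, subtending the entire tree (18 taxa).
The first is nested inside the second, so Capsella shares a more recent common ancestor with Mus.

Mus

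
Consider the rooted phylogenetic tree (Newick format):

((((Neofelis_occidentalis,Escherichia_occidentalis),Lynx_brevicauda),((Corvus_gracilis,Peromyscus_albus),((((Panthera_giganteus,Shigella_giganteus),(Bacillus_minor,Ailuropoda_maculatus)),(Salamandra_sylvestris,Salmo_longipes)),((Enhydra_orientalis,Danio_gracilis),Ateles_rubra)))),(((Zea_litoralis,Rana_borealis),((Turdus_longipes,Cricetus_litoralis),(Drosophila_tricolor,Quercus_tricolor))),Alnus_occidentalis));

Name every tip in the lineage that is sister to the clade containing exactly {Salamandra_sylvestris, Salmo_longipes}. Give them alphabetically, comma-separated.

Ailuropoda_maculatus, Bacillus_minor, Panthera_giganteus, Shigella_giganteus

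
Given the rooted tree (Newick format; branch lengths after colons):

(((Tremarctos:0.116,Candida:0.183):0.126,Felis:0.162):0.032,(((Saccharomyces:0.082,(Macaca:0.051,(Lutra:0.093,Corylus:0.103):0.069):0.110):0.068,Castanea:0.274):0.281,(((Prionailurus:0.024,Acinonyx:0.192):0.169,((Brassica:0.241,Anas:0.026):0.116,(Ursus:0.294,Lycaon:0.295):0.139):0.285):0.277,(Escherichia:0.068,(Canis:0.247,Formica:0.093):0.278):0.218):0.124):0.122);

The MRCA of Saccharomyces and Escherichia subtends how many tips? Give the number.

The MRCA of Saccharomyces and Escherichia is the node subtending (((Saccharomyces,(Macaca,(Lutra,Corylus))),Castanea),(((Prionailurus,Acinonyx),((Brassica,Anas),(Ursus,Lycaon))),(Escherichia,(Canis,Formica)))).
That clade contains 14 terminal taxa: Acinonyx, Anas, Brassica, Canis, Castanea, Corylus, Escherichia, Formica, Lutra, Lycaon, Macaca, Prionailurus, Saccharomyces, Ursus.

14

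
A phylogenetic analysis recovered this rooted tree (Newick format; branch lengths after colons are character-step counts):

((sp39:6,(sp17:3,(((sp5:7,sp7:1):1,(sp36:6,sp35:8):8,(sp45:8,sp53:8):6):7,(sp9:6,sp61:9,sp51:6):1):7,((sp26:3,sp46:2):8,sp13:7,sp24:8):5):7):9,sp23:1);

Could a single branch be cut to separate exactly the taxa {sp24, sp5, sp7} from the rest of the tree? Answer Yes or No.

The MRCA of the listed taxa subtends (sp17,(((sp5,sp7),(sp36,sp35),(sp45,sp53)),(sp9,sp61,sp51)),((sp26,sp46),sp13,sp24)).
That clade also contains sp13, sp17, sp26, sp35, sp36, sp45, sp46, sp51, sp53, sp61, sp9, which are not in the proposed group, so the group is not monophyletic.

No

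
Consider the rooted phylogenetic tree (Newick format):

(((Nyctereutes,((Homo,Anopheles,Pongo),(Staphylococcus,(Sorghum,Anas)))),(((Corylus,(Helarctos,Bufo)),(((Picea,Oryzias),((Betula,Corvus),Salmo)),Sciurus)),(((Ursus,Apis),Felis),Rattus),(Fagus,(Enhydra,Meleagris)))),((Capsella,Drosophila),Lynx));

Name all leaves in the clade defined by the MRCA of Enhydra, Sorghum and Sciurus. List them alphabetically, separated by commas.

Anas, Anopheles, Apis, Betula, Bufo, Corvus, Corylus, Enhydra, Fagus, Felis, Helarctos, Homo, Meleagris, Nyctereutes, Oryzias, Picea, Pongo, Rattus, Salmo, Sciurus, Sorghum, Staphylococcus, Ursus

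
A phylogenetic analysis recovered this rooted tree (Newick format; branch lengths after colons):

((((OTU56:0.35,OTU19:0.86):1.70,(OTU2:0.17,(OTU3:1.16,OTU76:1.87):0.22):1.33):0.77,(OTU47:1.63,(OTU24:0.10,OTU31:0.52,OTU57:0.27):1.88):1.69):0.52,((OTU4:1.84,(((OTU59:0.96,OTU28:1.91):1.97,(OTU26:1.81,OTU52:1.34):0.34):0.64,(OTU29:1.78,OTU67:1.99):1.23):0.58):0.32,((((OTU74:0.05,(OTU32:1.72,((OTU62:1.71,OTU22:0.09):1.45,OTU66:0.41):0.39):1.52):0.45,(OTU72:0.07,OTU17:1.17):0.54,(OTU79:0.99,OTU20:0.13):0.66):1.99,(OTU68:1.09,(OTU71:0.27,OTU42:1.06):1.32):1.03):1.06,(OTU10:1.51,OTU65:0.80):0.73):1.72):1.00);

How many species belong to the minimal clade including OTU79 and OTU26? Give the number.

The MRCA of OTU79 and OTU26 is the node subtending ((OTU4,(((OTU59,OTU28),(OTU26,OTU52)),(OTU29,OTU67))),((((OTU74,(OTU32,((OTU62,OTU22),OTU66))),(OTU72,OTU17),(OTU79,OTU20)),(OTU68,(OTU71,OTU42))),(OTU10,OTU65))).
That clade contains 21 terminal taxa: OTU10, OTU17, OTU20, OTU22, OTU26, OTU28, OTU29, OTU32, OTU4, OTU42, OTU52, OTU59, OTU62, OTU65, OTU66, OTU67, OTU68, OTU71, OTU72, OTU74, OTU79.

21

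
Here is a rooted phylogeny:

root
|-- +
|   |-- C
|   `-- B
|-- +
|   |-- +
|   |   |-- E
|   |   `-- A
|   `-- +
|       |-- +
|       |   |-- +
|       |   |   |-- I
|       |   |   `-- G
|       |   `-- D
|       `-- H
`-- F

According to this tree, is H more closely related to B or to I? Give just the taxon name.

I

The MRCA of H and I subtends (((I,G),D),H) (4 taxa).
The MRCA of H and B is the root, subtending the entire tree (9 taxa).
The first is nested inside the second, so H shares a more recent common ancestor with I.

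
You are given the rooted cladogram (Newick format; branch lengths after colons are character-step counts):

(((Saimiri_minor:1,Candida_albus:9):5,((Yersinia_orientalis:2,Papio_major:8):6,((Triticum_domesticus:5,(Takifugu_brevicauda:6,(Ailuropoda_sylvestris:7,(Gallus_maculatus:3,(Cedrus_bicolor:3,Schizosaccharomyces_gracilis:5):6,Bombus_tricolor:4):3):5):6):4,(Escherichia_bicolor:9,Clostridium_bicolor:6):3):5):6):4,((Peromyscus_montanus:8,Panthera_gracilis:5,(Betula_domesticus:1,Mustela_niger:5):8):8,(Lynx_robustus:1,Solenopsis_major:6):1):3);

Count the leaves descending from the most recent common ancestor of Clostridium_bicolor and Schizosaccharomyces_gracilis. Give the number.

9

The MRCA of Clostridium_bicolor and Schizosaccharomyces_gracilis is the node subtending ((Triticum_domesticus,(Takifugu_brevicauda,(Ailuropoda_sylvestris,(Gallus_maculatus,(Cedrus_bicolor,Schizosaccharomyces_gracilis),Bombus_tricolor)))),(Escherichia_bicolor,Clostridium_bicolor)).
That clade contains 9 terminal taxa: Ailuropoda_sylvestris, Bombus_tricolor, Cedrus_bicolor, Clostridium_bicolor, Escherichia_bicolor, Gallus_maculatus, Schizosaccharomyces_gracilis, Takifugu_brevicauda, Triticum_domesticus.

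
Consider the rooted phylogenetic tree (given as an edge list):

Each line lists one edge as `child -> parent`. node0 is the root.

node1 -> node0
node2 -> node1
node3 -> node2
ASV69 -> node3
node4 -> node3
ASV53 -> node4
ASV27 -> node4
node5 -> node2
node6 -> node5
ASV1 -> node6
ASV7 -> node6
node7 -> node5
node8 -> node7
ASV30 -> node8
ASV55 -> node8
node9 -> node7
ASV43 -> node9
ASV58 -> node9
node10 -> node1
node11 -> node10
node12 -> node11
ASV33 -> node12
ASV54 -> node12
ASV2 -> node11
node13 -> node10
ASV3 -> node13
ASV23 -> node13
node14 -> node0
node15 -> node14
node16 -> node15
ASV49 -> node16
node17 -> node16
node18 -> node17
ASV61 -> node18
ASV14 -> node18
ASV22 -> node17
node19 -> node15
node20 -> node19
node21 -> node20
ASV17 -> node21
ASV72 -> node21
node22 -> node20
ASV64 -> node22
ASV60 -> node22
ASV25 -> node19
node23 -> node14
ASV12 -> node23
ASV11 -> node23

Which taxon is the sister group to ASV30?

ASV55

ASV30 attaches to the tree at the node subtending (ASV30,ASV55).
The other lineage descending from that same node — the sister group — is the single tip ASV55.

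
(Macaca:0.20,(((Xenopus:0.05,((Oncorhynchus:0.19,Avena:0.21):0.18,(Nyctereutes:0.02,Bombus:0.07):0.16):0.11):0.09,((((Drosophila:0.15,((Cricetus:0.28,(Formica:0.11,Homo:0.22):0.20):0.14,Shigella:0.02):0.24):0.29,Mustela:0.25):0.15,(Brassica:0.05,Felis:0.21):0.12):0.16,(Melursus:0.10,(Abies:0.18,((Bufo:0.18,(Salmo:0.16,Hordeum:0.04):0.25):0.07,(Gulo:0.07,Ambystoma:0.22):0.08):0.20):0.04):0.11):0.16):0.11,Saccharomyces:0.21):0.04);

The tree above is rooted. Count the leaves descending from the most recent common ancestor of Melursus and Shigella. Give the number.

The MRCA of Melursus and Shigella is the node subtending ((((Drosophila,((Cricetus,(Formica,Homo)),Shigella)),Mustela),(Brassica,Felis)),(Melursus,(Abies,((Bufo,(Salmo,Hordeum)),(Gulo,Ambystoma))))).
That clade contains 15 terminal taxa: Abies, Ambystoma, Brassica, Bufo, Cricetus, Drosophila, Felis, Formica, Gulo, Homo, Hordeum, Melursus, Mustela, Salmo, Shigella.

15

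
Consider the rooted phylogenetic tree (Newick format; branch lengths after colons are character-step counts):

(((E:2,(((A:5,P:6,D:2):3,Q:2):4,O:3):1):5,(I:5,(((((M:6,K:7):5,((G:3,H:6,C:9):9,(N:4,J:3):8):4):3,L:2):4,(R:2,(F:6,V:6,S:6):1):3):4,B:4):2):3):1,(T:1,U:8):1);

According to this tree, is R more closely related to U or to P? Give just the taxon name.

P

The MRCA of R and P subtends ((E,(((A,P,D),Q),O)),(I,(((((M,K),((G,H,C),(N,J))),L),(R,(F,V,S))),B))) (20 taxa).
The MRCA of R and U is the root, subtending the entire tree (22 taxa).
The first is nested inside the second, so R shares a more recent common ancestor with P.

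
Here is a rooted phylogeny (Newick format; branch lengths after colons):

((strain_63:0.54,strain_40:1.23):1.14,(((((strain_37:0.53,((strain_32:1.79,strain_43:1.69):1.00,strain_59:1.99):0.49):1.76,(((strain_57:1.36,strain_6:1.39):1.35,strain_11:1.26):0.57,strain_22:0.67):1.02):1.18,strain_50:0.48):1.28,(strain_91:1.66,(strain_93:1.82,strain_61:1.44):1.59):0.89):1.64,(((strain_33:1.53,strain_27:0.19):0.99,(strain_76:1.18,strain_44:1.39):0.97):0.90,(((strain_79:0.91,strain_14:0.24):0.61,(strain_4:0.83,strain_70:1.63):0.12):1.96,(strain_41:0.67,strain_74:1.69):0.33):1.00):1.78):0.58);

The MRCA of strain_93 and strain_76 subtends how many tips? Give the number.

The MRCA of strain_93 and strain_76 is the node subtending (((((strain_37,((strain_32,strain_43),strain_59)),(((strain_57,strain_6),strain_11),strain_22)),strain_50),(strain_91,(strain_93,strain_61))),(((strain_33,strain_27),(strain_76,strain_44)),(((strain_79,strain_14),(strain_4,strain_70)),(strain_41,strain_74)))).
That clade contains 22 terminal taxa: strain_11, strain_14, strain_22, strain_27, strain_32, strain_33, strain_37, strain_4, strain_41, strain_43, strain_44, strain_50, strain_57, strain_59, strain_6, strain_61, strain_70, strain_74, strain_76, strain_79, strain_91, strain_93.

22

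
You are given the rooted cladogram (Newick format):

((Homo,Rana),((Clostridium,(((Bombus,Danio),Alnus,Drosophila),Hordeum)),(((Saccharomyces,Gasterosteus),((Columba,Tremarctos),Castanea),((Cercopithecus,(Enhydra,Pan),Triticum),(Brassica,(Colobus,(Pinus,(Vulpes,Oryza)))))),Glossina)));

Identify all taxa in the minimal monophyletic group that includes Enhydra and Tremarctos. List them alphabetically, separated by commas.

Tracing Enhydra: it sits inside (Enhydra,Pan).
Tracing Tremarctos: it sits inside (Columba,Tremarctos).
The smallest clade enclosing both is ((Saccharomyces,Gasterosteus),((Columba,Tremarctos),Castanea),((Cercopithecus,(Enhydra,Pan),Triticum),(Brassica,(Colobus,(Pinus,(Vulpes,Oryza)))))); the answer is its 14 terminal taxa in alphabetical order.

Brassica, Castanea, Cercopithecus, Colobus, Columba, Enhydra, Gasterosteus, Oryza, Pan, Pinus, Saccharomyces, Tremarctos, Triticum, Vulpes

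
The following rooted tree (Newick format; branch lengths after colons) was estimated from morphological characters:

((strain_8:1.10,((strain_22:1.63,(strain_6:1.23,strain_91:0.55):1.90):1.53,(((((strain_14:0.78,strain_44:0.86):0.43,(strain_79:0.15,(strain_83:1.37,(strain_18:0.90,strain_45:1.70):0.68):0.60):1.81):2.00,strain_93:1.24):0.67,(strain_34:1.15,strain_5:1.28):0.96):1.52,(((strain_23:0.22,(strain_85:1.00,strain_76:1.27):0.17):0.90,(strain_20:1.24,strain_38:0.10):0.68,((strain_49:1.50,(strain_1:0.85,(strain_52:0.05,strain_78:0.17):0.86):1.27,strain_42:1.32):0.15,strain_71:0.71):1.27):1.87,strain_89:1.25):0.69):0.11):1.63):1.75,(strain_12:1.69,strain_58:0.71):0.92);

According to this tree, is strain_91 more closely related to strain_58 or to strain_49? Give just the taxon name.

strain_49

The MRCA of strain_91 and strain_49 subtends ((strain_22,(strain_6,strain_91)),(((((strain_14,strain_44),(strain_79,(strain_83,(strain_18,strain_45)))),strain_93),(strain_34,strain_5)),(((strain_23,(strain_85,strain_76)),(strain_20,strain_38),((strain_49,(strain_1,(strain_52,strain_78)),strain_42),strain_71)),strain_89))) (24 taxa).
The MRCA of strain_91 and strain_58 is the root, subtending the entire tree (27 taxa).
The first is nested inside the second, so strain_91 shares a more recent common ancestor with strain_49.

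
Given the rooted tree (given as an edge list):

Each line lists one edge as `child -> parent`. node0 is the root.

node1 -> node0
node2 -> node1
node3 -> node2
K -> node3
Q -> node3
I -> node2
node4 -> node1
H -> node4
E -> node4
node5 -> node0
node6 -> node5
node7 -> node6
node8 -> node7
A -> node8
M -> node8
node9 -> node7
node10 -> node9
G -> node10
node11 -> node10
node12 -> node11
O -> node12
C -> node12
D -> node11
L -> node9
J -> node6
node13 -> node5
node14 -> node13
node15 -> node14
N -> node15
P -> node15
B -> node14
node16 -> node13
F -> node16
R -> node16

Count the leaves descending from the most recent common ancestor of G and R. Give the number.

The MRCA of G and R is the node subtending ((((A,M),((G,((O,C),D)),L)),J),(((N,P),B),(F,R))).
That clade contains 13 terminal taxa: A, B, C, D, F, G, J, L, M, N, O, P, R.

13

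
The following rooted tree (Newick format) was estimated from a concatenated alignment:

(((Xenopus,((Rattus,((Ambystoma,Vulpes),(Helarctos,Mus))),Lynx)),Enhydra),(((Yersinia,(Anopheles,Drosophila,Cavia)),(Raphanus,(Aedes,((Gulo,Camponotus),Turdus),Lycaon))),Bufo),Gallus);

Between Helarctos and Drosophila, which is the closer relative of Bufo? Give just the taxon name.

The MRCA of Bufo and Drosophila subtends (((Yersinia,(Anopheles,Drosophila,Cavia)),(Raphanus,(Aedes,((Gulo,Camponotus),Turdus),Lycaon))),Bufo) (11 taxa).
The MRCA of Bufo and Helarctos is the root, subtending the entire tree (20 taxa).
The first is nested inside the second, so Bufo shares a more recent common ancestor with Drosophila.

Drosophila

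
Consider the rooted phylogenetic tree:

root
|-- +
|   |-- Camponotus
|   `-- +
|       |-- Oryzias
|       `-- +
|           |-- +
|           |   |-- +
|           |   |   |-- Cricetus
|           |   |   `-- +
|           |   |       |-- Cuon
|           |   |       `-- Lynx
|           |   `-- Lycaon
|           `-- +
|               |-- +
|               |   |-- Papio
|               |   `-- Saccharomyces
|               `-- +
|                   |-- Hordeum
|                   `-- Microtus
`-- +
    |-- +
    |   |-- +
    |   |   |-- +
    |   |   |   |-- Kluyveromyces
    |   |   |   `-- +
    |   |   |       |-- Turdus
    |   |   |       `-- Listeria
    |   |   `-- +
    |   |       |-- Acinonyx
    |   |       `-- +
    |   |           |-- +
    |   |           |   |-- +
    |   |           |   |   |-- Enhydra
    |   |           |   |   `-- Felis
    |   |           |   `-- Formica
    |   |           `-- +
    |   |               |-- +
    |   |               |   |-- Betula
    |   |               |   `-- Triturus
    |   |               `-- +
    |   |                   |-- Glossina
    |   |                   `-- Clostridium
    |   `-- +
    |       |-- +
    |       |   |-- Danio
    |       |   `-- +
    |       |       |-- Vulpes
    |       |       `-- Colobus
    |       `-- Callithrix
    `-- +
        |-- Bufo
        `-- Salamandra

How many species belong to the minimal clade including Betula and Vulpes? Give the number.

15

The MRCA of Betula and Vulpes is the node subtending (((Kluyveromyces,(Turdus,Listeria)),(Acinonyx,(((Enhydra,Felis),Formica),((Betula,Triturus),(Glossina,Clostridium))))),((Danio,(Vulpes,Colobus)),Callithrix)).
That clade contains 15 terminal taxa: Acinonyx, Betula, Callithrix, Clostridium, Colobus, Danio, Enhydra, Felis, Formica, Glossina, Kluyveromyces, Listeria, Triturus, Turdus, Vulpes.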